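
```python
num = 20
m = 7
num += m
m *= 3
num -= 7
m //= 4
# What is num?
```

Trace (tracking num):
num = 20  # -> num = 20
m = 7  # -> m = 7
num += m  # -> num = 27
m *= 3  # -> m = 21
num -= 7  # -> num = 20
m //= 4  # -> m = 5

Answer: 20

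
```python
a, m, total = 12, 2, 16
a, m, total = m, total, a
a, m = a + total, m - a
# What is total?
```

Answer: 12

Derivation:
Trace (tracking total):
a, m, total = (12, 2, 16)  # -> a = 12, m = 2, total = 16
a, m, total = (m, total, a)  # -> a = 2, m = 16, total = 12
a, m = (a + total, m - a)  # -> a = 14, m = 14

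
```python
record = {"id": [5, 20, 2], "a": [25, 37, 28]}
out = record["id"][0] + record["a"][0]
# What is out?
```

Trace (tracking out):
record = {'id': [5, 20, 2], 'a': [25, 37, 28]}  # -> record = {'id': [5, 20, 2], 'a': [25, 37, 28]}
out = record['id'][0] + record['a'][0]  # -> out = 30

Answer: 30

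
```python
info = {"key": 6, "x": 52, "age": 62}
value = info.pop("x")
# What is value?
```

Trace (tracking value):
info = {'key': 6, 'x': 52, 'age': 62}  # -> info = {'key': 6, 'x': 52, 'age': 62}
value = info.pop('x')  # -> value = 52

Answer: 52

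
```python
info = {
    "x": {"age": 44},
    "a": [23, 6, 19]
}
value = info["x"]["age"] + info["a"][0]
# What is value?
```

Trace (tracking value):
info = {'x': {'age': 44}, 'a': [23, 6, 19]}  # -> info = {'x': {'age': 44}, 'a': [23, 6, 19]}
value = info['x']['age'] + info['a'][0]  # -> value = 67

Answer: 67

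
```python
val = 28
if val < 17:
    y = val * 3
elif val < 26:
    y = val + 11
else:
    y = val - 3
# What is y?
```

Trace (tracking y):
val = 28  # -> val = 28
if val < 17:  # condition is False
elif val < 26:  # condition is False
else:
    y = val - 3  # -> y = 25

Answer: 25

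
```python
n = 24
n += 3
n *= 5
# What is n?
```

Trace (tracking n):
n = 24  # -> n = 24
n += 3  # -> n = 27
n *= 5  # -> n = 135

Answer: 135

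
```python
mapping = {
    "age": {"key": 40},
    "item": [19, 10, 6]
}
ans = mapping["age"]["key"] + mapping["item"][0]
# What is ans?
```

Answer: 59

Derivation:
Trace (tracking ans):
mapping = {'age': {'key': 40}, 'item': [19, 10, 6]}  # -> mapping = {'age': {'key': 40}, 'item': [19, 10, 6]}
ans = mapping['age']['key'] + mapping['item'][0]  # -> ans = 59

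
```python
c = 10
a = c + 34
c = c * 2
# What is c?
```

Trace (tracking c):
c = 10  # -> c = 10
a = c + 34  # -> a = 44
c = c * 2  # -> c = 20

Answer: 20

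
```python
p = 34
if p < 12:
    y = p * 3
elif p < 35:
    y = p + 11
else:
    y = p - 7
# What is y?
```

Answer: 45

Derivation:
Trace (tracking y):
p = 34  # -> p = 34
if p < 12:  # condition is False
elif p < 35:  # condition is True
    y = p + 11  # -> y = 45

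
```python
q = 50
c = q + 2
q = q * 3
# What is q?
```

Trace (tracking q):
q = 50  # -> q = 50
c = q + 2  # -> c = 52
q = q * 3  # -> q = 150

Answer: 150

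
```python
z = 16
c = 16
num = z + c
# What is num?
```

Trace (tracking num):
z = 16  # -> z = 16
c = 16  # -> c = 16
num = z + c  # -> num = 32

Answer: 32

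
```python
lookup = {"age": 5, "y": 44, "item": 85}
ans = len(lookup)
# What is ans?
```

Answer: 3

Derivation:
Trace (tracking ans):
lookup = {'age': 5, 'y': 44, 'item': 85}  # -> lookup = {'age': 5, 'y': 44, 'item': 85}
ans = len(lookup)  # -> ans = 3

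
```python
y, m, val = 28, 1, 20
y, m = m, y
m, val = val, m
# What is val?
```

Answer: 28

Derivation:
Trace (tracking val):
y, m, val = (28, 1, 20)  # -> y = 28, m = 1, val = 20
y, m = (m, y)  # -> y = 1, m = 28
m, val = (val, m)  # -> m = 20, val = 28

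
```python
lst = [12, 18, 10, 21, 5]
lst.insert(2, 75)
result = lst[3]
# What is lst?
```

Trace (tracking lst):
lst = [12, 18, 10, 21, 5]  # -> lst = [12, 18, 10, 21, 5]
lst.insert(2, 75)  # -> lst = [12, 18, 75, 10, 21, 5]
result = lst[3]  # -> result = 10

Answer: [12, 18, 75, 10, 21, 5]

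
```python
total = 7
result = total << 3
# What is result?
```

Trace (tracking result):
total = 7  # -> total = 7
result = total << 3  # -> result = 56

Answer: 56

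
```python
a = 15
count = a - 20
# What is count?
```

Trace (tracking count):
a = 15  # -> a = 15
count = a - 20  # -> count = -5

Answer: -5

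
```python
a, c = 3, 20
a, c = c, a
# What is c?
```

Trace (tracking c):
a, c = (3, 20)  # -> a = 3, c = 20
a, c = (c, a)  # -> a = 20, c = 3

Answer: 3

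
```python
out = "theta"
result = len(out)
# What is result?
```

Trace (tracking result):
out = 'theta'  # -> out = 'theta'
result = len(out)  # -> result = 5

Answer: 5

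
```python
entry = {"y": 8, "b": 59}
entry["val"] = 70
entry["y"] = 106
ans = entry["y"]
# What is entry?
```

Answer: {'y': 106, 'b': 59, 'val': 70}

Derivation:
Trace (tracking entry):
entry = {'y': 8, 'b': 59}  # -> entry = {'y': 8, 'b': 59}
entry['val'] = 70  # -> entry = {'y': 8, 'b': 59, 'val': 70}
entry['y'] = 106  # -> entry = {'y': 106, 'b': 59, 'val': 70}
ans = entry['y']  # -> ans = 106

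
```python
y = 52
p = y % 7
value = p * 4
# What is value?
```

Trace (tracking value):
y = 52  # -> y = 52
p = y % 7  # -> p = 3
value = p * 4  # -> value = 12

Answer: 12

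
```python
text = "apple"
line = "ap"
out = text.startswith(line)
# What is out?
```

Trace (tracking out):
text = 'apple'  # -> text = 'apple'
line = 'ap'  # -> line = 'ap'
out = text.startswith(line)  # -> out = True

Answer: True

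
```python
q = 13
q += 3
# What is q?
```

Answer: 16

Derivation:
Trace (tracking q):
q = 13  # -> q = 13
q += 3  # -> q = 16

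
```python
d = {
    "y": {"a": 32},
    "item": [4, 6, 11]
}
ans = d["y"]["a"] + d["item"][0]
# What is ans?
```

Trace (tracking ans):
d = {'y': {'a': 32}, 'item': [4, 6, 11]}  # -> d = {'y': {'a': 32}, 'item': [4, 6, 11]}
ans = d['y']['a'] + d['item'][0]  # -> ans = 36

Answer: 36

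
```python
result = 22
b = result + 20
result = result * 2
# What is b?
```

Trace (tracking b):
result = 22  # -> result = 22
b = result + 20  # -> b = 42
result = result * 2  # -> result = 44

Answer: 42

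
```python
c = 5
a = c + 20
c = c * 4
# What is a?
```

Answer: 25

Derivation:
Trace (tracking a):
c = 5  # -> c = 5
a = c + 20  # -> a = 25
c = c * 4  # -> c = 20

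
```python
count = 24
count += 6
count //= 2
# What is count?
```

Answer: 15

Derivation:
Trace (tracking count):
count = 24  # -> count = 24
count += 6  # -> count = 30
count //= 2  # -> count = 15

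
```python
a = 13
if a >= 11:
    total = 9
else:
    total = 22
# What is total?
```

Answer: 9

Derivation:
Trace (tracking total):
a = 13  # -> a = 13
if a >= 11:  # condition is True
    total = 9  # -> total = 9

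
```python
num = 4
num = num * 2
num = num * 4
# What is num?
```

Trace (tracking num):
num = 4  # -> num = 4
num = num * 2  # -> num = 8
num = num * 4  # -> num = 32

Answer: 32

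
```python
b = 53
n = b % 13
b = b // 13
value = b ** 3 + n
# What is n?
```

Trace (tracking n):
b = 53  # -> b = 53
n = b % 13  # -> n = 1
b = b // 13  # -> b = 4
value = b ** 3 + n  # -> value = 65

Answer: 1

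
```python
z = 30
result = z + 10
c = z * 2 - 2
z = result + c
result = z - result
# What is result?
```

Trace (tracking result):
z = 30  # -> z = 30
result = z + 10  # -> result = 40
c = z * 2 - 2  # -> c = 58
z = result + c  # -> z = 98
result = z - result  # -> result = 58

Answer: 58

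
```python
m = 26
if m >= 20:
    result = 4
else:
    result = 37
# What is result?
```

Trace (tracking result):
m = 26  # -> m = 26
if m >= 20:  # condition is True
    result = 4  # -> result = 4

Answer: 4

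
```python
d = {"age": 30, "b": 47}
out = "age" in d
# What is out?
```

Answer: True

Derivation:
Trace (tracking out):
d = {'age': 30, 'b': 47}  # -> d = {'age': 30, 'b': 47}
out = 'age' in d  # -> out = True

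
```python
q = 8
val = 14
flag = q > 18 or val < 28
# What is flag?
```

Answer: True

Derivation:
Trace (tracking flag):
q = 8  # -> q = 8
val = 14  # -> val = 14
flag = q > 18 or val < 28  # -> flag = True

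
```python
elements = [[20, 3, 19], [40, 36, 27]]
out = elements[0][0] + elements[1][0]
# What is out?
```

Answer: 60

Derivation:
Trace (tracking out):
elements = [[20, 3, 19], [40, 36, 27]]  # -> elements = [[20, 3, 19], [40, 36, 27]]
out = elements[0][0] + elements[1][0]  # -> out = 60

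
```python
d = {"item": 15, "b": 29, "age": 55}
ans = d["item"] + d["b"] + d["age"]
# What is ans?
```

Trace (tracking ans):
d = {'item': 15, 'b': 29, 'age': 55}  # -> d = {'item': 15, 'b': 29, 'age': 55}
ans = d['item'] + d['b'] + d['age']  # -> ans = 99

Answer: 99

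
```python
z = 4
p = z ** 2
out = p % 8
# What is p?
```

Answer: 16

Derivation:
Trace (tracking p):
z = 4  # -> z = 4
p = z ** 2  # -> p = 16
out = p % 8  # -> out = 0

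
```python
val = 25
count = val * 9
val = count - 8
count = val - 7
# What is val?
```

Answer: 217

Derivation:
Trace (tracking val):
val = 25  # -> val = 25
count = val * 9  # -> count = 225
val = count - 8  # -> val = 217
count = val - 7  # -> count = 210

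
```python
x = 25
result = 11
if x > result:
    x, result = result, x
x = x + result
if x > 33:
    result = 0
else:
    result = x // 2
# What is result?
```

Trace (tracking result):
x = 25  # -> x = 25
result = 11  # -> result = 11
if x > result:  # condition is True
    x, result = (result, x)  # -> x = 11, result = 25
x = x + result  # -> x = 36
if x > 33:  # condition is True
    result = 0  # -> result = 0

Answer: 0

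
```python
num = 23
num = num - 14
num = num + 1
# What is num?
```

Trace (tracking num):
num = 23  # -> num = 23
num = num - 14  # -> num = 9
num = num + 1  # -> num = 10

Answer: 10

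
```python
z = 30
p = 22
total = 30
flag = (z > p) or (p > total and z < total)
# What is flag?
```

Answer: True

Derivation:
Trace (tracking flag):
z = 30  # -> z = 30
p = 22  # -> p = 22
total = 30  # -> total = 30
flag = z > p or (p > total and z < total)  # -> flag = True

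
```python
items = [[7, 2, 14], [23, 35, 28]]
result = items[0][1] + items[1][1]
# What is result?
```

Trace (tracking result):
items = [[7, 2, 14], [23, 35, 28]]  # -> items = [[7, 2, 14], [23, 35, 28]]
result = items[0][1] + items[1][1]  # -> result = 37

Answer: 37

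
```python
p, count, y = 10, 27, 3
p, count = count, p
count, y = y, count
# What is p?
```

Answer: 27

Derivation:
Trace (tracking p):
p, count, y = (10, 27, 3)  # -> p = 10, count = 27, y = 3
p, count = (count, p)  # -> p = 27, count = 10
count, y = (y, count)  # -> count = 3, y = 10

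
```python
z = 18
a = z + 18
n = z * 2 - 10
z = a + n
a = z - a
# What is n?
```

Trace (tracking n):
z = 18  # -> z = 18
a = z + 18  # -> a = 36
n = z * 2 - 10  # -> n = 26
z = a + n  # -> z = 62
a = z - a  # -> a = 26

Answer: 26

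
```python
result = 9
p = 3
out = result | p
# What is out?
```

Answer: 11

Derivation:
Trace (tracking out):
result = 9  # -> result = 9
p = 3  # -> p = 3
out = result | p  # -> out = 11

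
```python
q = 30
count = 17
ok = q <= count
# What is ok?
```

Trace (tracking ok):
q = 30  # -> q = 30
count = 17  # -> count = 17
ok = q <= count  # -> ok = False

Answer: False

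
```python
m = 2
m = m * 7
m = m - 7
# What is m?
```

Trace (tracking m):
m = 2  # -> m = 2
m = m * 7  # -> m = 14
m = m - 7  # -> m = 7

Answer: 7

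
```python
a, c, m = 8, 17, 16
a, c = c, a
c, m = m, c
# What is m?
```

Trace (tracking m):
a, c, m = (8, 17, 16)  # -> a = 8, c = 17, m = 16
a, c = (c, a)  # -> a = 17, c = 8
c, m = (m, c)  # -> c = 16, m = 8

Answer: 8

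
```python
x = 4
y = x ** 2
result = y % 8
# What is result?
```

Trace (tracking result):
x = 4  # -> x = 4
y = x ** 2  # -> y = 16
result = y % 8  # -> result = 0

Answer: 0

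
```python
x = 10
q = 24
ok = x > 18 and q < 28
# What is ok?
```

Answer: False

Derivation:
Trace (tracking ok):
x = 10  # -> x = 10
q = 24  # -> q = 24
ok = x > 18 and q < 28  # -> ok = False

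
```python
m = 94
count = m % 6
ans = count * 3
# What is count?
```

Trace (tracking count):
m = 94  # -> m = 94
count = m % 6  # -> count = 4
ans = count * 3  # -> ans = 12

Answer: 4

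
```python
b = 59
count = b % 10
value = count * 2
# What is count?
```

Trace (tracking count):
b = 59  # -> b = 59
count = b % 10  # -> count = 9
value = count * 2  # -> value = 18

Answer: 9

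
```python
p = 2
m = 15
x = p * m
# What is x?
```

Answer: 30

Derivation:
Trace (tracking x):
p = 2  # -> p = 2
m = 15  # -> m = 15
x = p * m  # -> x = 30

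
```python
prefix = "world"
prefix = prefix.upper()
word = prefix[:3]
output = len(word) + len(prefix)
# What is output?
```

Trace (tracking output):
prefix = 'world'  # -> prefix = 'world'
prefix = prefix.upper()  # -> prefix = 'WORLD'
word = prefix[:3]  # -> word = 'WOR'
output = len(word) + len(prefix)  # -> output = 8

Answer: 8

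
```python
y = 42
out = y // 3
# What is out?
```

Answer: 14

Derivation:
Trace (tracking out):
y = 42  # -> y = 42
out = y // 3  # -> out = 14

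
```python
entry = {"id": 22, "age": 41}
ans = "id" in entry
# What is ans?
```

Answer: True

Derivation:
Trace (tracking ans):
entry = {'id': 22, 'age': 41}  # -> entry = {'id': 22, 'age': 41}
ans = 'id' in entry  # -> ans = True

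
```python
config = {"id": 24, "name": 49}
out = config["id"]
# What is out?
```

Answer: 24

Derivation:
Trace (tracking out):
config = {'id': 24, 'name': 49}  # -> config = {'id': 24, 'name': 49}
out = config['id']  # -> out = 24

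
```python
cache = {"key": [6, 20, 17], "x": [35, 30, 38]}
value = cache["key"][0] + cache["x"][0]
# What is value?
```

Answer: 41

Derivation:
Trace (tracking value):
cache = {'key': [6, 20, 17], 'x': [35, 30, 38]}  # -> cache = {'key': [6, 20, 17], 'x': [35, 30, 38]}
value = cache['key'][0] + cache['x'][0]  # -> value = 41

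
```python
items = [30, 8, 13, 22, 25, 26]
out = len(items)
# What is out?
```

Answer: 6

Derivation:
Trace (tracking out):
items = [30, 8, 13, 22, 25, 26]  # -> items = [30, 8, 13, 22, 25, 26]
out = len(items)  # -> out = 6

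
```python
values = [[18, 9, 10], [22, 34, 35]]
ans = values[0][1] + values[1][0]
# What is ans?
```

Answer: 31

Derivation:
Trace (tracking ans):
values = [[18, 9, 10], [22, 34, 35]]  # -> values = [[18, 9, 10], [22, 34, 35]]
ans = values[0][1] + values[1][0]  # -> ans = 31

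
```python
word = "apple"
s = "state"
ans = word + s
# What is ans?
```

Trace (tracking ans):
word = 'apple'  # -> word = 'apple'
s = 'state'  # -> s = 'state'
ans = word + s  # -> ans = 'applestate'

Answer: 'applestate'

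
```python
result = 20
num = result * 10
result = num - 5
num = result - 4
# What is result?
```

Trace (tracking result):
result = 20  # -> result = 20
num = result * 10  # -> num = 200
result = num - 5  # -> result = 195
num = result - 4  # -> num = 191

Answer: 195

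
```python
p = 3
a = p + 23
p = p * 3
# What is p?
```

Trace (tracking p):
p = 3  # -> p = 3
a = p + 23  # -> a = 26
p = p * 3  # -> p = 9

Answer: 9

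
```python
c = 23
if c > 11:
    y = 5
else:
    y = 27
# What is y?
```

Answer: 5

Derivation:
Trace (tracking y):
c = 23  # -> c = 23
if c > 11:  # condition is True
    y = 5  # -> y = 5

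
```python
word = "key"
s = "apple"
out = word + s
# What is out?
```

Answer: 'keyapple'

Derivation:
Trace (tracking out):
word = 'key'  # -> word = 'key'
s = 'apple'  # -> s = 'apple'
out = word + s  # -> out = 'keyapple'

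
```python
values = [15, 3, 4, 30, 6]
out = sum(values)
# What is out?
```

Trace (tracking out):
values = [15, 3, 4, 30, 6]  # -> values = [15, 3, 4, 30, 6]
out = sum(values)  # -> out = 58

Answer: 58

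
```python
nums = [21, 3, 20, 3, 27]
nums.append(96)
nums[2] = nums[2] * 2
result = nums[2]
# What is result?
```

Trace (tracking result):
nums = [21, 3, 20, 3, 27]  # -> nums = [21, 3, 20, 3, 27]
nums.append(96)  # -> nums = [21, 3, 20, 3, 27, 96]
nums[2] = nums[2] * 2  # -> nums = [21, 3, 40, 3, 27, 96]
result = nums[2]  # -> result = 40

Answer: 40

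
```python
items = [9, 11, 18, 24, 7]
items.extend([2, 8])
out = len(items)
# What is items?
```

Trace (tracking items):
items = [9, 11, 18, 24, 7]  # -> items = [9, 11, 18, 24, 7]
items.extend([2, 8])  # -> items = [9, 11, 18, 24, 7, 2, 8]
out = len(items)  # -> out = 7

Answer: [9, 11, 18, 24, 7, 2, 8]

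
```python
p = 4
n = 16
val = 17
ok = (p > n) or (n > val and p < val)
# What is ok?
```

Trace (tracking ok):
p = 4  # -> p = 4
n = 16  # -> n = 16
val = 17  # -> val = 17
ok = p > n or (n > val and p < val)  # -> ok = False

Answer: False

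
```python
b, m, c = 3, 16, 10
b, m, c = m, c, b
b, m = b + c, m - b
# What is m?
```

Trace (tracking m):
b, m, c = (3, 16, 10)  # -> b = 3, m = 16, c = 10
b, m, c = (m, c, b)  # -> b = 16, m = 10, c = 3
b, m = (b + c, m - b)  # -> b = 19, m = -6

Answer: -6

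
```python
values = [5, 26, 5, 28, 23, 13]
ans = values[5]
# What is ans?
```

Answer: 13

Derivation:
Trace (tracking ans):
values = [5, 26, 5, 28, 23, 13]  # -> values = [5, 26, 5, 28, 23, 13]
ans = values[5]  # -> ans = 13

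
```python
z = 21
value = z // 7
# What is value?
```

Trace (tracking value):
z = 21  # -> z = 21
value = z // 7  # -> value = 3

Answer: 3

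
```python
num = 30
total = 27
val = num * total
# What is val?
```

Trace (tracking val):
num = 30  # -> num = 30
total = 27  # -> total = 27
val = num * total  # -> val = 810

Answer: 810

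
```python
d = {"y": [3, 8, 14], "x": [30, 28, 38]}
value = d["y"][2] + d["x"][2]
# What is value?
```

Answer: 52

Derivation:
Trace (tracking value):
d = {'y': [3, 8, 14], 'x': [30, 28, 38]}  # -> d = {'y': [3, 8, 14], 'x': [30, 28, 38]}
value = d['y'][2] + d['x'][2]  # -> value = 52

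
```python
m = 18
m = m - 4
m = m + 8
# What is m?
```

Answer: 22

Derivation:
Trace (tracking m):
m = 18  # -> m = 18
m = m - 4  # -> m = 14
m = m + 8  # -> m = 22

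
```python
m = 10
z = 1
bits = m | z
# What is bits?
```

Trace (tracking bits):
m = 10  # -> m = 10
z = 1  # -> z = 1
bits = m | z  # -> bits = 11

Answer: 11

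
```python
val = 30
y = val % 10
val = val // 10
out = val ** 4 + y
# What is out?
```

Trace (tracking out):
val = 30  # -> val = 30
y = val % 10  # -> y = 0
val = val // 10  # -> val = 3
out = val ** 4 + y  # -> out = 81

Answer: 81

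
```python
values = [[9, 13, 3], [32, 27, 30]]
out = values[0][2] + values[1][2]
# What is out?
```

Trace (tracking out):
values = [[9, 13, 3], [32, 27, 30]]  # -> values = [[9, 13, 3], [32, 27, 30]]
out = values[0][2] + values[1][2]  # -> out = 33

Answer: 33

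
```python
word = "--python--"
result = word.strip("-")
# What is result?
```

Answer: 'python'

Derivation:
Trace (tracking result):
word = '--python--'  # -> word = '--python--'
result = word.strip('-')  # -> result = 'python'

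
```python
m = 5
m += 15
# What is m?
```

Answer: 20

Derivation:
Trace (tracking m):
m = 5  # -> m = 5
m += 15  # -> m = 20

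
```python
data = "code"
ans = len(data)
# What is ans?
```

Answer: 4

Derivation:
Trace (tracking ans):
data = 'code'  # -> data = 'code'
ans = len(data)  # -> ans = 4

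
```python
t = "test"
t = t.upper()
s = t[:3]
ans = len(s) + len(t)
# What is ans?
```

Answer: 7

Derivation:
Trace (tracking ans):
t = 'test'  # -> t = 'test'
t = t.upper()  # -> t = 'TEST'
s = t[:3]  # -> s = 'TES'
ans = len(s) + len(t)  # -> ans = 7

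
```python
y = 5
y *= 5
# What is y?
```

Trace (tracking y):
y = 5  # -> y = 5
y *= 5  # -> y = 25

Answer: 25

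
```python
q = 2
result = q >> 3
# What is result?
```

Trace (tracking result):
q = 2  # -> q = 2
result = q >> 3  # -> result = 0

Answer: 0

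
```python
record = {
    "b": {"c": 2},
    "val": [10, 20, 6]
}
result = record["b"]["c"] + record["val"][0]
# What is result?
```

Answer: 12

Derivation:
Trace (tracking result):
record = {'b': {'c': 2}, 'val': [10, 20, 6]}  # -> record = {'b': {'c': 2}, 'val': [10, 20, 6]}
result = record['b']['c'] + record['val'][0]  # -> result = 12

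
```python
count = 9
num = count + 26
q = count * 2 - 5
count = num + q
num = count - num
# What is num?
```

Answer: 13

Derivation:
Trace (tracking num):
count = 9  # -> count = 9
num = count + 26  # -> num = 35
q = count * 2 - 5  # -> q = 13
count = num + q  # -> count = 48
num = count - num  # -> num = 13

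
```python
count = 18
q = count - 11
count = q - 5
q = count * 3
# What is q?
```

Trace (tracking q):
count = 18  # -> count = 18
q = count - 11  # -> q = 7
count = q - 5  # -> count = 2
q = count * 3  # -> q = 6

Answer: 6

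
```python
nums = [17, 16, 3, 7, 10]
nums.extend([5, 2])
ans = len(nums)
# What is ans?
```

Answer: 7

Derivation:
Trace (tracking ans):
nums = [17, 16, 3, 7, 10]  # -> nums = [17, 16, 3, 7, 10]
nums.extend([5, 2])  # -> nums = [17, 16, 3, 7, 10, 5, 2]
ans = len(nums)  # -> ans = 7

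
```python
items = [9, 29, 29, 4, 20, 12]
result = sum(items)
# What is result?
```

Trace (tracking result):
items = [9, 29, 29, 4, 20, 12]  # -> items = [9, 29, 29, 4, 20, 12]
result = sum(items)  # -> result = 103

Answer: 103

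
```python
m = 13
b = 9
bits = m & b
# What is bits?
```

Answer: 9

Derivation:
Trace (tracking bits):
m = 13  # -> m = 13
b = 9  # -> b = 9
bits = m & b  # -> bits = 9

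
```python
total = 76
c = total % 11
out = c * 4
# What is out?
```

Trace (tracking out):
total = 76  # -> total = 76
c = total % 11  # -> c = 10
out = c * 4  # -> out = 40

Answer: 40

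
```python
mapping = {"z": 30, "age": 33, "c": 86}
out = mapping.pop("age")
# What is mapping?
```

Answer: {'z': 30, 'c': 86}

Derivation:
Trace (tracking mapping):
mapping = {'z': 30, 'age': 33, 'c': 86}  # -> mapping = {'z': 30, 'age': 33, 'c': 86}
out = mapping.pop('age')  # -> out = 33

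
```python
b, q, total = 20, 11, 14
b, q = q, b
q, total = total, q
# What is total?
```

Answer: 20

Derivation:
Trace (tracking total):
b, q, total = (20, 11, 14)  # -> b = 20, q = 11, total = 14
b, q = (q, b)  # -> b = 11, q = 20
q, total = (total, q)  # -> q = 14, total = 20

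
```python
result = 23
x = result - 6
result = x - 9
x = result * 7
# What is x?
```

Answer: 56

Derivation:
Trace (tracking x):
result = 23  # -> result = 23
x = result - 6  # -> x = 17
result = x - 9  # -> result = 8
x = result * 7  # -> x = 56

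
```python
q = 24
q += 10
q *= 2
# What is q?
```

Trace (tracking q):
q = 24  # -> q = 24
q += 10  # -> q = 34
q *= 2  # -> q = 68

Answer: 68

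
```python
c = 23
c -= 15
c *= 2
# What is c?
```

Answer: 16

Derivation:
Trace (tracking c):
c = 23  # -> c = 23
c -= 15  # -> c = 8
c *= 2  # -> c = 16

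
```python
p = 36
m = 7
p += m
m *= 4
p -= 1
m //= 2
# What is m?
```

Trace (tracking m):
p = 36  # -> p = 36
m = 7  # -> m = 7
p += m  # -> p = 43
m *= 4  # -> m = 28
p -= 1  # -> p = 42
m //= 2  # -> m = 14

Answer: 14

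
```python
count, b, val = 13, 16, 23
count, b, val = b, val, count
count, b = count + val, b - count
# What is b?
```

Trace (tracking b):
count, b, val = (13, 16, 23)  # -> count = 13, b = 16, val = 23
count, b, val = (b, val, count)  # -> count = 16, b = 23, val = 13
count, b = (count + val, b - count)  # -> count = 29, b = 7

Answer: 7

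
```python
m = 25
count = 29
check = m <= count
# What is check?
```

Trace (tracking check):
m = 25  # -> m = 25
count = 29  # -> count = 29
check = m <= count  # -> check = True

Answer: True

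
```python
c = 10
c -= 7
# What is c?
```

Trace (tracking c):
c = 10  # -> c = 10
c -= 7  # -> c = 3

Answer: 3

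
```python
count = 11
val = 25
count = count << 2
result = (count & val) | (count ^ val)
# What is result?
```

Trace (tracking result):
count = 11  # -> count = 11
val = 25  # -> val = 25
count = count << 2  # -> count = 44
result = count & val | count ^ val  # -> result = 61

Answer: 61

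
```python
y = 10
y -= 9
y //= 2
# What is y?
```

Answer: 0

Derivation:
Trace (tracking y):
y = 10  # -> y = 10
y -= 9  # -> y = 1
y //= 2  # -> y = 0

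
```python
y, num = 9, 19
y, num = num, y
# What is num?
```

Trace (tracking num):
y, num = (9, 19)  # -> y = 9, num = 19
y, num = (num, y)  # -> y = 19, num = 9

Answer: 9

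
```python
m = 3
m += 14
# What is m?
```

Answer: 17

Derivation:
Trace (tracking m):
m = 3  # -> m = 3
m += 14  # -> m = 17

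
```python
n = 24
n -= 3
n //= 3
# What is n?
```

Answer: 7

Derivation:
Trace (tracking n):
n = 24  # -> n = 24
n -= 3  # -> n = 21
n //= 3  # -> n = 7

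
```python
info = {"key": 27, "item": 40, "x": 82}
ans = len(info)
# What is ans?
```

Answer: 3

Derivation:
Trace (tracking ans):
info = {'key': 27, 'item': 40, 'x': 82}  # -> info = {'key': 27, 'item': 40, 'x': 82}
ans = len(info)  # -> ans = 3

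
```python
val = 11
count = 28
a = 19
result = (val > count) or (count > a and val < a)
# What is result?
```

Trace (tracking result):
val = 11  # -> val = 11
count = 28  # -> count = 28
a = 19  # -> a = 19
result = val > count or (count > a and val < a)  # -> result = True

Answer: True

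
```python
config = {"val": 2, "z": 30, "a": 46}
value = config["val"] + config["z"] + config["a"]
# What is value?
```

Answer: 78

Derivation:
Trace (tracking value):
config = {'val': 2, 'z': 30, 'a': 46}  # -> config = {'val': 2, 'z': 30, 'a': 46}
value = config['val'] + config['z'] + config['a']  # -> value = 78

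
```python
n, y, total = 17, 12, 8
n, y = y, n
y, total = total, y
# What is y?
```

Answer: 8

Derivation:
Trace (tracking y):
n, y, total = (17, 12, 8)  # -> n = 17, y = 12, total = 8
n, y = (y, n)  # -> n = 12, y = 17
y, total = (total, y)  # -> y = 8, total = 17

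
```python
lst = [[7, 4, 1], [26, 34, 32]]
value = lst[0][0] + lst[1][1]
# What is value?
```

Trace (tracking value):
lst = [[7, 4, 1], [26, 34, 32]]  # -> lst = [[7, 4, 1], [26, 34, 32]]
value = lst[0][0] + lst[1][1]  # -> value = 41

Answer: 41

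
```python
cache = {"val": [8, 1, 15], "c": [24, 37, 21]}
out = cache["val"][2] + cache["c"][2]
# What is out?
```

Answer: 36

Derivation:
Trace (tracking out):
cache = {'val': [8, 1, 15], 'c': [24, 37, 21]}  # -> cache = {'val': [8, 1, 15], 'c': [24, 37, 21]}
out = cache['val'][2] + cache['c'][2]  # -> out = 36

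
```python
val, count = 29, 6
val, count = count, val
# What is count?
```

Trace (tracking count):
val, count = (29, 6)  # -> val = 29, count = 6
val, count = (count, val)  # -> val = 6, count = 29

Answer: 29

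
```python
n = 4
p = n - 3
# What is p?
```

Trace (tracking p):
n = 4  # -> n = 4
p = n - 3  # -> p = 1

Answer: 1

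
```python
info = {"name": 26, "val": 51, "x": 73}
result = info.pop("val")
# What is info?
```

Answer: {'name': 26, 'x': 73}

Derivation:
Trace (tracking info):
info = {'name': 26, 'val': 51, 'x': 73}  # -> info = {'name': 26, 'val': 51, 'x': 73}
result = info.pop('val')  # -> result = 51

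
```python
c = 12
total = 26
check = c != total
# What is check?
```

Trace (tracking check):
c = 12  # -> c = 12
total = 26  # -> total = 26
check = c != total  # -> check = True

Answer: True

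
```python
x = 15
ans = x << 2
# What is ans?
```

Answer: 60

Derivation:
Trace (tracking ans):
x = 15  # -> x = 15
ans = x << 2  # -> ans = 60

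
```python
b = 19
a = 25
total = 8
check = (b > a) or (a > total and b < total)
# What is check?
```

Answer: False

Derivation:
Trace (tracking check):
b = 19  # -> b = 19
a = 25  # -> a = 25
total = 8  # -> total = 8
check = b > a or (a > total and b < total)  # -> check = False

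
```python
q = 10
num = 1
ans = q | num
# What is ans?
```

Trace (tracking ans):
q = 10  # -> q = 10
num = 1  # -> num = 1
ans = q | num  # -> ans = 11

Answer: 11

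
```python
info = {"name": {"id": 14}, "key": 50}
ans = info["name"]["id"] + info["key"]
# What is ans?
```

Trace (tracking ans):
info = {'name': {'id': 14}, 'key': 50}  # -> info = {'name': {'id': 14}, 'key': 50}
ans = info['name']['id'] + info['key']  # -> ans = 64

Answer: 64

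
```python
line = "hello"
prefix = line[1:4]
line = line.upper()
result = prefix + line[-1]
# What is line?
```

Trace (tracking line):
line = 'hello'  # -> line = 'hello'
prefix = line[1:4]  # -> prefix = 'ell'
line = line.upper()  # -> line = 'HELLO'
result = prefix + line[-1]  # -> result = 'ellO'

Answer: 'HELLO'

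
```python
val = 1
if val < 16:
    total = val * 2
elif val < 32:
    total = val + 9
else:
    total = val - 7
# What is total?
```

Answer: 2

Derivation:
Trace (tracking total):
val = 1  # -> val = 1
if val < 16:  # condition is True
    total = val * 2  # -> total = 2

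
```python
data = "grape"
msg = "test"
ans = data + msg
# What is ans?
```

Trace (tracking ans):
data = 'grape'  # -> data = 'grape'
msg = 'test'  # -> msg = 'test'
ans = data + msg  # -> ans = 'grapetest'

Answer: 'grapetest'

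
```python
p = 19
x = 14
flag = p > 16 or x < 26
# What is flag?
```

Trace (tracking flag):
p = 19  # -> p = 19
x = 14  # -> x = 14
flag = p > 16 or x < 26  # -> flag = True

Answer: True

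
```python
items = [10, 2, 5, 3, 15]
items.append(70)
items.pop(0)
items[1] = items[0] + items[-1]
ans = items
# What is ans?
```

Trace (tracking ans):
items = [10, 2, 5, 3, 15]  # -> items = [10, 2, 5, 3, 15]
items.append(70)  # -> items = [10, 2, 5, 3, 15, 70]
items.pop(0)  # -> items = [2, 5, 3, 15, 70]
items[1] = items[0] + items[-1]  # -> items = [2, 72, 3, 15, 70]
ans = items  # -> ans = [2, 72, 3, 15, 70]

Answer: [2, 72, 3, 15, 70]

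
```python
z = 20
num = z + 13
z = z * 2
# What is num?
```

Answer: 33

Derivation:
Trace (tracking num):
z = 20  # -> z = 20
num = z + 13  # -> num = 33
z = z * 2  # -> z = 40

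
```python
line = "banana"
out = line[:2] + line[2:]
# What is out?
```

Answer: 'banana'

Derivation:
Trace (tracking out):
line = 'banana'  # -> line = 'banana'
out = line[:2] + line[2:]  # -> out = 'banana'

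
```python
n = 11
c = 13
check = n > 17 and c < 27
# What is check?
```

Trace (tracking check):
n = 11  # -> n = 11
c = 13  # -> c = 13
check = n > 17 and c < 27  # -> check = False

Answer: False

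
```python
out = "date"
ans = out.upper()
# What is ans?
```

Answer: 'DATE'

Derivation:
Trace (tracking ans):
out = 'date'  # -> out = 'date'
ans = out.upper()  # -> ans = 'DATE'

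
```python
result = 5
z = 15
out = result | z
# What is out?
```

Trace (tracking out):
result = 5  # -> result = 5
z = 15  # -> z = 15
out = result | z  # -> out = 15

Answer: 15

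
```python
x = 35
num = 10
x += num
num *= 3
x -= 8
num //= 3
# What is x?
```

Answer: 37

Derivation:
Trace (tracking x):
x = 35  # -> x = 35
num = 10  # -> num = 10
x += num  # -> x = 45
num *= 3  # -> num = 30
x -= 8  # -> x = 37
num //= 3  # -> num = 10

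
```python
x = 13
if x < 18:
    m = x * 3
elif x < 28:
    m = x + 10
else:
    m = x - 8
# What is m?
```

Trace (tracking m):
x = 13  # -> x = 13
if x < 18:  # condition is True
    m = x * 3  # -> m = 39

Answer: 39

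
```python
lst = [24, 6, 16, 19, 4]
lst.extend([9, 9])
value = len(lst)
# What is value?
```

Trace (tracking value):
lst = [24, 6, 16, 19, 4]  # -> lst = [24, 6, 16, 19, 4]
lst.extend([9, 9])  # -> lst = [24, 6, 16, 19, 4, 9, 9]
value = len(lst)  # -> value = 7

Answer: 7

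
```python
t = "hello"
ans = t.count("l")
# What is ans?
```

Answer: 2

Derivation:
Trace (tracking ans):
t = 'hello'  # -> t = 'hello'
ans = t.count('l')  # -> ans = 2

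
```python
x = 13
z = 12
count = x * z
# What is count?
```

Trace (tracking count):
x = 13  # -> x = 13
z = 12  # -> z = 12
count = x * z  # -> count = 156

Answer: 156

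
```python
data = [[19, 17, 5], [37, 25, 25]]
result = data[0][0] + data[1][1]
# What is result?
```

Answer: 44

Derivation:
Trace (tracking result):
data = [[19, 17, 5], [37, 25, 25]]  # -> data = [[19, 17, 5], [37, 25, 25]]
result = data[0][0] + data[1][1]  # -> result = 44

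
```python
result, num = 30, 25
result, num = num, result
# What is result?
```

Answer: 25

Derivation:
Trace (tracking result):
result, num = (30, 25)  # -> result = 30, num = 25
result, num = (num, result)  # -> result = 25, num = 30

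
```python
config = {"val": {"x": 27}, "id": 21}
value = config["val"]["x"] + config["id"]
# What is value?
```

Answer: 48

Derivation:
Trace (tracking value):
config = {'val': {'x': 27}, 'id': 21}  # -> config = {'val': {'x': 27}, 'id': 21}
value = config['val']['x'] + config['id']  # -> value = 48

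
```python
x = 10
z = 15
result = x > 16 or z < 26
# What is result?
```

Answer: True

Derivation:
Trace (tracking result):
x = 10  # -> x = 10
z = 15  # -> z = 15
result = x > 16 or z < 26  # -> result = True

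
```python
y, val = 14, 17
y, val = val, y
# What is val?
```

Trace (tracking val):
y, val = (14, 17)  # -> y = 14, val = 17
y, val = (val, y)  # -> y = 17, val = 14

Answer: 14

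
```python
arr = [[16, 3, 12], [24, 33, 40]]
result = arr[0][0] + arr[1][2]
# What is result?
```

Answer: 56

Derivation:
Trace (tracking result):
arr = [[16, 3, 12], [24, 33, 40]]  # -> arr = [[16, 3, 12], [24, 33, 40]]
result = arr[0][0] + arr[1][2]  # -> result = 56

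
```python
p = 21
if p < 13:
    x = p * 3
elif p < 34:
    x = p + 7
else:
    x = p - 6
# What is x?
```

Trace (tracking x):
p = 21  # -> p = 21
if p < 13:  # condition is False
elif p < 34:  # condition is True
    x = p + 7  # -> x = 28

Answer: 28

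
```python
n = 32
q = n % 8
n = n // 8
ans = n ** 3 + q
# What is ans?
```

Answer: 64

Derivation:
Trace (tracking ans):
n = 32  # -> n = 32
q = n % 8  # -> q = 0
n = n // 8  # -> n = 4
ans = n ** 3 + q  # -> ans = 64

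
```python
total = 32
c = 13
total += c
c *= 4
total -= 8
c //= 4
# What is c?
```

Trace (tracking c):
total = 32  # -> total = 32
c = 13  # -> c = 13
total += c  # -> total = 45
c *= 4  # -> c = 52
total -= 8  # -> total = 37
c //= 4  # -> c = 13

Answer: 13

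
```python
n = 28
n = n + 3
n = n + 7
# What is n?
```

Answer: 38

Derivation:
Trace (tracking n):
n = 28  # -> n = 28
n = n + 3  # -> n = 31
n = n + 7  # -> n = 38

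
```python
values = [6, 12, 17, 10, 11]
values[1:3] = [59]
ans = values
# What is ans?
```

Trace (tracking ans):
values = [6, 12, 17, 10, 11]  # -> values = [6, 12, 17, 10, 11]
values[1:3] = [59]  # -> values = [6, 59, 10, 11]
ans = values  # -> ans = [6, 59, 10, 11]

Answer: [6, 59, 10, 11]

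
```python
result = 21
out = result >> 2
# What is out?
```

Trace (tracking out):
result = 21  # -> result = 21
out = result >> 2  # -> out = 5

Answer: 5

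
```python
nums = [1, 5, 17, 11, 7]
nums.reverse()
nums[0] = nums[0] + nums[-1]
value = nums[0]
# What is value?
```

Trace (tracking value):
nums = [1, 5, 17, 11, 7]  # -> nums = [1, 5, 17, 11, 7]
nums.reverse()  # -> nums = [7, 11, 17, 5, 1]
nums[0] = nums[0] + nums[-1]  # -> nums = [8, 11, 17, 5, 1]
value = nums[0]  # -> value = 8

Answer: 8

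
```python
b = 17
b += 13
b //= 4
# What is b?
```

Trace (tracking b):
b = 17  # -> b = 17
b += 13  # -> b = 30
b //= 4  # -> b = 7

Answer: 7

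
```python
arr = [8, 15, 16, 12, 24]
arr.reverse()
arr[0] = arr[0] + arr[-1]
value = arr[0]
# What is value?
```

Trace (tracking value):
arr = [8, 15, 16, 12, 24]  # -> arr = [8, 15, 16, 12, 24]
arr.reverse()  # -> arr = [24, 12, 16, 15, 8]
arr[0] = arr[0] + arr[-1]  # -> arr = [32, 12, 16, 15, 8]
value = arr[0]  # -> value = 32

Answer: 32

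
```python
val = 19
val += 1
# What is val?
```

Trace (tracking val):
val = 19  # -> val = 19
val += 1  # -> val = 20

Answer: 20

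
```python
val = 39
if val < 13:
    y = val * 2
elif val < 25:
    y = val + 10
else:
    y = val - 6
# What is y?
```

Trace (tracking y):
val = 39  # -> val = 39
if val < 13:  # condition is False
elif val < 25:  # condition is False
else:
    y = val - 6  # -> y = 33

Answer: 33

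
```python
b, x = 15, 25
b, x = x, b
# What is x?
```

Answer: 15

Derivation:
Trace (tracking x):
b, x = (15, 25)  # -> b = 15, x = 25
b, x = (x, b)  # -> b = 25, x = 15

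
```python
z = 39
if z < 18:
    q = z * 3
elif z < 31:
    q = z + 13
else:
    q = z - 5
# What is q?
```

Trace (tracking q):
z = 39  # -> z = 39
if z < 18:  # condition is False
elif z < 31:  # condition is False
else:
    q = z - 5  # -> q = 34

Answer: 34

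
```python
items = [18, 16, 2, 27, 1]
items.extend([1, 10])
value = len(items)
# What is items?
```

Answer: [18, 16, 2, 27, 1, 1, 10]

Derivation:
Trace (tracking items):
items = [18, 16, 2, 27, 1]  # -> items = [18, 16, 2, 27, 1]
items.extend([1, 10])  # -> items = [18, 16, 2, 27, 1, 1, 10]
value = len(items)  # -> value = 7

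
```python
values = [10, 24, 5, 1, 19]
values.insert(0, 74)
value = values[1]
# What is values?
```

Answer: [74, 10, 24, 5, 1, 19]

Derivation:
Trace (tracking values):
values = [10, 24, 5, 1, 19]  # -> values = [10, 24, 5, 1, 19]
values.insert(0, 74)  # -> values = [74, 10, 24, 5, 1, 19]
value = values[1]  # -> value = 10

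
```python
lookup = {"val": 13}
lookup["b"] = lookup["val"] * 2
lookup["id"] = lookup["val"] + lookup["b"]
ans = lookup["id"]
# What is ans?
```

Trace (tracking ans):
lookup = {'val': 13}  # -> lookup = {'val': 13}
lookup['b'] = lookup['val'] * 2  # -> lookup = {'val': 13, 'b': 26}
lookup['id'] = lookup['val'] + lookup['b']  # -> lookup = {'val': 13, 'b': 26, 'id': 39}
ans = lookup['id']  # -> ans = 39

Answer: 39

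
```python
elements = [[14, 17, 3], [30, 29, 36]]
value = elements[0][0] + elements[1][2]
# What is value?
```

Answer: 50

Derivation:
Trace (tracking value):
elements = [[14, 17, 3], [30, 29, 36]]  # -> elements = [[14, 17, 3], [30, 29, 36]]
value = elements[0][0] + elements[1][2]  # -> value = 50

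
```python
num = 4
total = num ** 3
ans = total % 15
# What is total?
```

Answer: 64

Derivation:
Trace (tracking total):
num = 4  # -> num = 4
total = num ** 3  # -> total = 64
ans = total % 15  # -> ans = 4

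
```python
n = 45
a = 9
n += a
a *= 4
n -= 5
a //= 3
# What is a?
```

Answer: 12

Derivation:
Trace (tracking a):
n = 45  # -> n = 45
a = 9  # -> a = 9
n += a  # -> n = 54
a *= 4  # -> a = 36
n -= 5  # -> n = 49
a //= 3  # -> a = 12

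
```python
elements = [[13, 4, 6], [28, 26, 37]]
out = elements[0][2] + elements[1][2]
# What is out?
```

Trace (tracking out):
elements = [[13, 4, 6], [28, 26, 37]]  # -> elements = [[13, 4, 6], [28, 26, 37]]
out = elements[0][2] + elements[1][2]  # -> out = 43

Answer: 43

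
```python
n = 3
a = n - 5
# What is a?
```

Trace (tracking a):
n = 3  # -> n = 3
a = n - 5  # -> a = -2

Answer: -2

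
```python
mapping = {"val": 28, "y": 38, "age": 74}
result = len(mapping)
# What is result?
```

Answer: 3

Derivation:
Trace (tracking result):
mapping = {'val': 28, 'y': 38, 'age': 74}  # -> mapping = {'val': 28, 'y': 38, 'age': 74}
result = len(mapping)  # -> result = 3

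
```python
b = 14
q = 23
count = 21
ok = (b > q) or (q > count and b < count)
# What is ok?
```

Answer: True

Derivation:
Trace (tracking ok):
b = 14  # -> b = 14
q = 23  # -> q = 23
count = 21  # -> count = 21
ok = b > q or (q > count and b < count)  # -> ok = True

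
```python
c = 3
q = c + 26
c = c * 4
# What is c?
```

Answer: 12

Derivation:
Trace (tracking c):
c = 3  # -> c = 3
q = c + 26  # -> q = 29
c = c * 4  # -> c = 12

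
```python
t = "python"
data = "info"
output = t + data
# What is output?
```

Answer: 'pythoninfo'

Derivation:
Trace (tracking output):
t = 'python'  # -> t = 'python'
data = 'info'  # -> data = 'info'
output = t + data  # -> output = 'pythoninfo'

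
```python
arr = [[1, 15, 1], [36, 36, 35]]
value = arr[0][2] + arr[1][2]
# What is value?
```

Trace (tracking value):
arr = [[1, 15, 1], [36, 36, 35]]  # -> arr = [[1, 15, 1], [36, 36, 35]]
value = arr[0][2] + arr[1][2]  # -> value = 36

Answer: 36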